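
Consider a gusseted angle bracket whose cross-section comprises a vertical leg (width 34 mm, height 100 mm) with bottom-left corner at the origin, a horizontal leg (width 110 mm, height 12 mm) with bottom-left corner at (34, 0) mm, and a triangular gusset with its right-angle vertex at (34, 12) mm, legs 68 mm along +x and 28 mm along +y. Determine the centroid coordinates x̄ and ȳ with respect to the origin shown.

vertical leg: A = 34 × 100 = 3400.00, centroid at (17.00, 50.00).
horizontal leg: A = 110 × 12 = 1320.00, centroid at (89.00, 6.00).
gusset: A = ½·68·28 = 952.00, centroid at (56.67, 21.33).
ΣA = 5672.00 mm²
ΣAx̄ = (3400.00)(17.00) + (1320.00)(89.00) + (952.00)(56.67) = 229226.67 mm³
ΣAȳ = (3400.00)(50.00) + (1320.00)(6.00) + (952.00)(21.33) = 198229.33 mm³
x̄ = 229226.67 / 5672.00 = 40.41 mm
ȳ = 198229.33 / 5672.00 = 34.95 mm

x̄ = 40.41 mm, ȳ = 34.95 mm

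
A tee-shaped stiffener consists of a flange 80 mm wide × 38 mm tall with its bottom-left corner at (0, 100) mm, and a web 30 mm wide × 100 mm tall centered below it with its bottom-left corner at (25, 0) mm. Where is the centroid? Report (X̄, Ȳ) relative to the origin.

X̄ = 40.00 mm, Ȳ = 84.73 mm

web: A = 30 × 100 = 3000.00, centroid at (40.00, 50.00).
flange: A = 80 × 38 = 3040.00, centroid at (40.00, 119.00).
ΣA = 6040.00 mm²
ΣAX̄ = (3000.00)(40.00) + (3040.00)(40.00) = 241600.00 mm³
ΣAȲ = (3000.00)(50.00) + (3040.00)(119.00) = 511760.00 mm³
X̄ = 241600.00 / 6040.00 = 40.00 mm
Ȳ = 511760.00 / 6040.00 = 84.73 mm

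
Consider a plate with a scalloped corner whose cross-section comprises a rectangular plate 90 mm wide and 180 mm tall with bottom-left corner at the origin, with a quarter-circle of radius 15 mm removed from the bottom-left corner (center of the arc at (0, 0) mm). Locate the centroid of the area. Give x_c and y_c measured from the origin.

plate: A = 90 × 180 = 16200.00, centroid at (45.00, 90.00).
removed quarter-circle: A = −¼π·15² = -176.71, centroid at (6.37, 6.37).
ΣA = 16023.29 mm²
ΣAx_c = (16200.00)(45.00) + (-176.71)(6.37) = 727875.00 mm³
ΣAy_c = (16200.00)(90.00) + (-176.71)(6.37) = 1456875.00 mm³
x_c = 727875.00 / 16023.29 = 45.43 mm
y_c = 1456875.00 / 16023.29 = 90.92 mm

x_c = 45.43 mm, y_c = 90.92 mm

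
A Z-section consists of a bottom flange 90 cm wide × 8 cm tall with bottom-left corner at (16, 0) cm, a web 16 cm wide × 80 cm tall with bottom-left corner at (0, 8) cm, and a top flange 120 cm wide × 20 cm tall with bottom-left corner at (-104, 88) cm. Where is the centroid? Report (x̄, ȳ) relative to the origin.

x̄ = -11.69 cm, ȳ = 68.07 cm

Part | A | x̄ᵢ | ȳᵢ | A·x̄ᵢ | A·ȳᵢ
bottom flange | 720.00 | 61.00 | 4.00 | 43920.00 | 2880.00
web | 1280.00 | 8.00 | 48.00 | 10240.00 | 61440.00
top flange | 2400.00 | -44.00 | 98.00 | -105600.00 | 235200.00
Σ | 4400.00 |  |  | -51440.00 | 299520.00
x̄ = -51440.00 / 4400.00 = -11.69 cm
ȳ = 299520.00 / 4400.00 = 68.07 cm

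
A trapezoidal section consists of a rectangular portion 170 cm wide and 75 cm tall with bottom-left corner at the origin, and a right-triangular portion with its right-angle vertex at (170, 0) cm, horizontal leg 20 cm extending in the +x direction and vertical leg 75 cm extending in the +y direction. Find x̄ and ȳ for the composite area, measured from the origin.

rectangular portion: A = 170 × 75 = 12750.00, centroid at (85.00, 37.50).
triangular portion: A = ½·20·75 = 750.00, centroid at (176.67, 25.00).
ΣA = 13500.00 cm², ΣAx̄ = 1216250.00 cm³, ΣAȳ = 496875.00 cm³.
x̄ = 1216250.00/13500.00 = 90.09 cm; ȳ = 496875.00/13500.00 = 36.81 cm.

x̄ = 90.09 cm, ȳ = 36.81 cm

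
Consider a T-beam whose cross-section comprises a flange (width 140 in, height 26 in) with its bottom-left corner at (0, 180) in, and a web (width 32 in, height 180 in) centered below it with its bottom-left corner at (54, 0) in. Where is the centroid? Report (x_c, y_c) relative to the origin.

x_c = 70.00 in, y_c = 129.89 in

web: A = 32 × 180 = 5760.00, centroid at (70.00, 90.00).
flange: A = 140 × 26 = 3640.00, centroid at (70.00, 193.00).
ΣA = 9400.00 in², ΣAx_c = 658000.00 in³, ΣAy_c = 1220920.00 in³.
x_c = 658000.00/9400.00 = 70.00 in; y_c = 1220920.00/9400.00 = 129.89 in.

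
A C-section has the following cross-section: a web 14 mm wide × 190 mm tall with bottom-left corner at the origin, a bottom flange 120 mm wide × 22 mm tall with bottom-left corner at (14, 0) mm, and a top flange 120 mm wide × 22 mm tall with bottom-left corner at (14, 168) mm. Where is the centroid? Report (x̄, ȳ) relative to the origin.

web: A = 14 × 190 = 2660.00, centroid at (7.00, 95.00).
bottom flange: A = 120 × 22 = 2640.00, centroid at (74.00, 11.00).
top flange: A = 120 × 22 = 2640.00, centroid at (74.00, 179.00).
ΣA = 7940.00 mm²
ΣAx̄ = (2660.00)(7.00) + (2640.00)(74.00) + (2640.00)(74.00) = 409340.00 mm³
ΣAȳ = (2660.00)(95.00) + (2640.00)(11.00) + (2640.00)(179.00) = 754300.00 mm³
x̄ = 409340.00 / 7940.00 = 51.55 mm
ȳ = 754300.00 / 7940.00 = 95.00 mm

x̄ = 51.55 mm, ȳ = 95.00 mm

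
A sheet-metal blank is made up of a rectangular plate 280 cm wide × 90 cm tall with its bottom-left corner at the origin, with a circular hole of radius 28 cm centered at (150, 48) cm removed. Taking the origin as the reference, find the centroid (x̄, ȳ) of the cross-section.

plate: A = 280 × 90 = 25200.00, centroid at (140.00, 45.00).
hole: A = −π·28² = -2463.01, centroid at (150.00, 48.00).
ΣA = 22736.99 cm², ΣAx̄ = 3158548.70 cm³, ΣAȳ = 1015775.59 cm³.
x̄ = 3158548.70/22736.99 = 138.92 cm; ȳ = 1015775.59/22736.99 = 44.68 cm.

x̄ = 138.92 cm, ȳ = 44.68 cm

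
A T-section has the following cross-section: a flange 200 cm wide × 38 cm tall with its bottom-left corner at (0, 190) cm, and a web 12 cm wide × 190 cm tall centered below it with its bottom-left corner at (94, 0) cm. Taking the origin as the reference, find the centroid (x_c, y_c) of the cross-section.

x_c = 100.00 cm, y_c = 182.69 cm

web: A = 12 × 190 = 2280.00, centroid at (100.00, 95.00).
flange: A = 200 × 38 = 7600.00, centroid at (100.00, 209.00).
ΣA = 9880.00 cm²
ΣAx_c = (2280.00)(100.00) + (7600.00)(100.00) = 988000.00 cm³
ΣAy_c = (2280.00)(95.00) + (7600.00)(209.00) = 1805000.00 cm³
x_c = 988000.00 / 9880.00 = 100.00 cm
y_c = 1805000.00 / 9880.00 = 182.69 cm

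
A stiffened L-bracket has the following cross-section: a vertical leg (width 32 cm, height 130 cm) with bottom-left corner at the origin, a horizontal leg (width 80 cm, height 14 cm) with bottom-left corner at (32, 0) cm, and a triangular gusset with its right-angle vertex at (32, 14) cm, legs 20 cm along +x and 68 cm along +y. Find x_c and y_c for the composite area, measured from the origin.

vertical leg: A = 32 × 130 = 4160.00, centroid at (16.00, 65.00).
horizontal leg: A = 80 × 14 = 1120.00, centroid at (72.00, 7.00).
gusset: A = ½·20·68 = 680.00, centroid at (38.67, 36.67).
ΣA = 5960.00 cm²
ΣAx_c = (4160.00)(16.00) + (1120.00)(72.00) + (680.00)(38.67) = 173493.33 cm³
ΣAy_c = (4160.00)(65.00) + (1120.00)(7.00) + (680.00)(36.67) = 303173.33 cm³
x_c = 173493.33 / 5960.00 = 29.11 cm
y_c = 303173.33 / 5960.00 = 50.87 cm

x_c = 29.11 cm, y_c = 50.87 cm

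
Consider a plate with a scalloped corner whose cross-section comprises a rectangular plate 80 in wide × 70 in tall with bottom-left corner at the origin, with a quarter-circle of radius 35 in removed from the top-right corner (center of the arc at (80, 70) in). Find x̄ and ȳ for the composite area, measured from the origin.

plate: A = 80 × 70 = 5600.00, centroid at (40.00, 35.00).
removed quarter-circle: A = −¼π·35² = -962.11, centroid at (65.15, 55.15).
ΣA = 4637.89 in², ΣAx̄ = 161322.65 in³, ΣAȳ = 142943.77 in³.
x̄ = 161322.65/4637.89 = 34.78 in; ȳ = 142943.77/4637.89 = 30.82 in.

x̄ = 34.78 in, ȳ = 30.82 in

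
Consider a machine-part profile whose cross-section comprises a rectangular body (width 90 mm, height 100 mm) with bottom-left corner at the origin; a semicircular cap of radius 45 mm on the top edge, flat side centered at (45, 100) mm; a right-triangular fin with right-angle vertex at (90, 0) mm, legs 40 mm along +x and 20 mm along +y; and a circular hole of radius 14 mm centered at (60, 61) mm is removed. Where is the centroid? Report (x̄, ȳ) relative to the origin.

x̄ = 46.18 mm, ȳ = 66.35 mm

Part | A | x̄ᵢ | ȳᵢ | A·x̄ᵢ | A·ȳᵢ
rectangular body | 9000.00 | 45.00 | 50.00 | 405000.00 | 450000.00
semicircular top | 3180.86 | 45.00 | 119.10 | 143138.82 | 378836.26
triangular fin | 400.00 | 103.33 | 6.67 | 41333.33 | 2666.67
hole | -615.75 | 60.00 | 61.00 | -36945.13 | -37560.88
Σ | 11965.11 |  |  | 552527.02 | 793942.04
x̄ = 552527.02 / 11965.11 = 46.18 mm
ȳ = 793942.04 / 11965.11 = 66.35 mm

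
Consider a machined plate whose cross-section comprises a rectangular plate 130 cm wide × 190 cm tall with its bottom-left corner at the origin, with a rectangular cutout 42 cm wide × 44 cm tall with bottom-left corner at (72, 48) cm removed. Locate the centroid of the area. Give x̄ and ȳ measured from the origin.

x̄ = 62.74 cm, ȳ = 97.02 cm

Part | A | x̄ᵢ | ȳᵢ | A·x̄ᵢ | A·ȳᵢ
plate | 24700.00 | 65.00 | 95.00 | 1605500.00 | 2346500.00
hole | -1848.00 | 93.00 | 70.00 | -171864.00 | -129360.00
Σ | 22852.00 |  |  | 1433636.00 | 2217140.00
x̄ = 1433636.00 / 22852.00 = 62.74 cm
ȳ = 2217140.00 / 22852.00 = 97.02 cm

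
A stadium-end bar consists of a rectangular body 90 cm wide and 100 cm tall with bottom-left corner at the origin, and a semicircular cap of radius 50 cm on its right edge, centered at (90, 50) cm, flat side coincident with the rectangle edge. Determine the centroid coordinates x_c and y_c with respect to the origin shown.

rectangular body: A = 90 × 100 = 9000.00, centroid at (45.00, 50.00).
semicircular end: A = ½π·50² = 3926.99, centroid at (111.22, 50.00).
ΣA = 12926.99 cm²
ΣAx_c = (9000.00)(45.00) + (3926.99)(111.22) = 841762.51 cm³
ΣAy_c = (9000.00)(50.00) + (3926.99)(50.00) = 646349.54 cm³
x_c = 841762.51 / 12926.99 = 65.12 cm
y_c = 646349.54 / 12926.99 = 50.00 cm

x_c = 65.12 cm, y_c = 50.00 cm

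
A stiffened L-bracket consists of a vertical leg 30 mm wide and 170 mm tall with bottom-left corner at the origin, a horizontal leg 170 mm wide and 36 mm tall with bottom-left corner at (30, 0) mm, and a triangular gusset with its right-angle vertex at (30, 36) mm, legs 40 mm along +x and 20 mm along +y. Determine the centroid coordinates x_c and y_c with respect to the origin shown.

x_c = 68.64 mm, y_c = 48.26 mm

Part | A | x̄ᵢ | ȳᵢ | A·x̄ᵢ | A·ȳᵢ
vertical leg | 5100.00 | 15.00 | 85.00 | 76500.00 | 433500.00
horizontal leg | 6120.00 | 115.00 | 18.00 | 703800.00 | 110160.00
gusset | 400.00 | 43.33 | 42.67 | 17333.33 | 17066.67
Σ | 11620.00 |  |  | 797633.33 | 560726.67
x_c = 797633.33 / 11620.00 = 68.64 mm
y_c = 560726.67 / 11620.00 = 48.26 mm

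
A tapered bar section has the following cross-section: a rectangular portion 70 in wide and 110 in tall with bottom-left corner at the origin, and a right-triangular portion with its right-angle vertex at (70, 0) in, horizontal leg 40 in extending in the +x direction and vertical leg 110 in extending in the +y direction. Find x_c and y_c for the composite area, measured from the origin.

x_c = 45.74 in, y_c = 50.93 in

rectangular portion: A = 70 × 110 = 7700.00, centroid at (35.00, 55.00).
triangular portion: A = ½·40·110 = 2200.00, centroid at (83.33, 36.67).
ΣA = 9900.00 in²
ΣAx_c = (7700.00)(35.00) + (2200.00)(83.33) = 452833.33 in³
ΣAy_c = (7700.00)(55.00) + (2200.00)(36.67) = 504166.67 in³
x_c = 452833.33 / 9900.00 = 45.74 in
y_c = 504166.67 / 9900.00 = 50.93 in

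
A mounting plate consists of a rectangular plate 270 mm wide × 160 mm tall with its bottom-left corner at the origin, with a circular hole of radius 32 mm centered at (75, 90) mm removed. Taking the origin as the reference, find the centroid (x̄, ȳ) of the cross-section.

x̄ = 139.83 mm, ȳ = 79.20 mm

Part | A | x̄ᵢ | ȳᵢ | A·x̄ᵢ | A·ȳᵢ
plate | 43200.00 | 135.00 | 80.00 | 5832000.00 | 3456000.00
hole | -3216.99 | 75.00 | 90.00 | -241274.32 | -289529.18
Σ | 39983.01 |  |  | 5590725.68 | 3166470.82
x̄ = 5590725.68 / 39983.01 = 139.83 mm
ȳ = 3166470.82 / 39983.01 = 79.20 mm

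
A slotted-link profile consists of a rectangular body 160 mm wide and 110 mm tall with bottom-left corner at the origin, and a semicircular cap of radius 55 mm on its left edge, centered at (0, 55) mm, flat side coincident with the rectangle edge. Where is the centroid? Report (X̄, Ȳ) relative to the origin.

Part | A | x̄ᵢ | ȳᵢ | A·x̄ᵢ | A·ȳᵢ
rectangular body | 17600.00 | 80.00 | 55.00 | 1408000.00 | 968000.00
semicircular end | 4751.66 | -23.34 | 55.00 | -110916.67 | 261341.24
Σ | 22351.66 |  |  | 1297083.33 | 1229341.24
X̄ = 1297083.33 / 22351.66 = 58.03 mm
Ȳ = 1229341.24 / 22351.66 = 55.00 mm

X̄ = 58.03 mm, Ȳ = 55.00 mm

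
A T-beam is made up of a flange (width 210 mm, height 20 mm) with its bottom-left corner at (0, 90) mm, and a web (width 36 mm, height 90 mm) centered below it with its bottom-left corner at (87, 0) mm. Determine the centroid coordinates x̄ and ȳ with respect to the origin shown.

web: A = 36 × 90 = 3240.00, centroid at (105.00, 45.00).
flange: A = 210 × 20 = 4200.00, centroid at (105.00, 100.00).
ΣA = 7440.00 mm², ΣAx̄ = 781200.00 mm³, ΣAȳ = 565800.00 mm³.
x̄ = 781200.00/7440.00 = 105.00 mm; ȳ = 565800.00/7440.00 = 76.05 mm.

x̄ = 105.00 mm, ȳ = 76.05 mm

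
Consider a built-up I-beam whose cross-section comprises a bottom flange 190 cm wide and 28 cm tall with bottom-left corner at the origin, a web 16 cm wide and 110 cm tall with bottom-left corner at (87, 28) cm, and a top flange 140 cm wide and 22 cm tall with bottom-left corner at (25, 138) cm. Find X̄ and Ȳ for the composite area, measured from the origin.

X̄ = 95.00 cm, Ȳ = 66.88 cm

bottom flange: A = 190 × 28 = 5320.00, centroid at (95.00, 14.00).
web: A = 16 × 110 = 1760.00, centroid at (95.00, 83.00).
top flange: A = 140 × 22 = 3080.00, centroid at (95.00, 149.00).
ΣA = 10160.00 cm², ΣAX̄ = 965200.00 cm³, ΣAȲ = 679480.00 cm³.
X̄ = 965200.00/10160.00 = 95.00 cm; Ȳ = 679480.00/10160.00 = 66.88 cm.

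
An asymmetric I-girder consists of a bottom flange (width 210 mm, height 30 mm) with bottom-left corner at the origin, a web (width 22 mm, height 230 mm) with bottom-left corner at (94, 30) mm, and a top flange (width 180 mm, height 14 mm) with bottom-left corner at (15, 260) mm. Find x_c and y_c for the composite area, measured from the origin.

Part | A | x̄ᵢ | ȳᵢ | A·x̄ᵢ | A·ȳᵢ
bottom flange | 6300.00 | 105.00 | 15.00 | 661500.00 | 94500.00
web | 5060.00 | 105.00 | 145.00 | 531300.00 | 733700.00
top flange | 2520.00 | 105.00 | 267.00 | 264600.00 | 672840.00
Σ | 13880.00 |  |  | 1457400.00 | 1501040.00
x_c = 1457400.00 / 13880.00 = 105.00 mm
y_c = 1501040.00 / 13880.00 = 108.14 mm

x_c = 105.00 mm, y_c = 108.14 mm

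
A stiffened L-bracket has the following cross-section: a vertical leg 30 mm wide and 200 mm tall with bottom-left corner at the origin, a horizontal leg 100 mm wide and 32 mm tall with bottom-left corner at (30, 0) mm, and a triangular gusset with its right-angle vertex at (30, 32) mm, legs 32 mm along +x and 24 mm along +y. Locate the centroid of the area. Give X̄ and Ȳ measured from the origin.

X̄ = 37.73 mm, Ȳ = 69.55 mm

vertical leg: A = 30 × 200 = 6000.00, centroid at (15.00, 100.00).
horizontal leg: A = 100 × 32 = 3200.00, centroid at (80.00, 16.00).
gusset: A = ½·32·24 = 384.00, centroid at (40.67, 40.00).
ΣA = 9584.00 mm²
ΣAX̄ = (6000.00)(15.00) + (3200.00)(80.00) + (384.00)(40.67) = 361616.00 mm³
ΣAȲ = (6000.00)(100.00) + (3200.00)(16.00) + (384.00)(40.00) = 666560.00 mm³
X̄ = 361616.00 / 9584.00 = 37.73 mm
Ȳ = 666560.00 / 9584.00 = 69.55 mm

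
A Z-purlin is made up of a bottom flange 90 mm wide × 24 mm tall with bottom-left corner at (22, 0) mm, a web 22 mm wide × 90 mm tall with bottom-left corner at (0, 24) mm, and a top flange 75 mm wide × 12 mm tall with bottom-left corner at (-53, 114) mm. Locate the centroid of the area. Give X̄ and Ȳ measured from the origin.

X̄ = 30.27 mm, Ȳ = 53.68 mm

Part | A | x̄ᵢ | ȳᵢ | A·x̄ᵢ | A·ȳᵢ
bottom flange | 2160.00 | 67.00 | 12.00 | 144720.00 | 25920.00
web | 1980.00 | 11.00 | 69.00 | 21780.00 | 136620.00
top flange | 900.00 | -15.50 | 120.00 | -13950.00 | 108000.00
Σ | 5040.00 |  |  | 152550.00 | 270540.00
X̄ = 152550.00 / 5040.00 = 30.27 mm
Ȳ = 270540.00 / 5040.00 = 53.68 mm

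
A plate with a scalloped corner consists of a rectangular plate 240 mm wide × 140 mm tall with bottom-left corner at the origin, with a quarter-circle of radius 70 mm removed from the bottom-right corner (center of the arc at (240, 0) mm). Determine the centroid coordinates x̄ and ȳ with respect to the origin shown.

x̄ = 108.32 mm, ȳ = 75.21 mm

plate: A = 240 × 140 = 33600.00, centroid at (120.00, 70.00).
removed quarter-circle: A = −¼π·70² = -3848.45, centroid at (210.29, 29.71).
ΣA = 29751.55 mm²
ΣAx̄ = (33600.00)(120.00) + (-3848.45)(210.29) = 3222705.09 mm³
ΣAȳ = (33600.00)(70.00) + (-3848.45)(29.71) = 2237666.67 mm³
x̄ = 3222705.09 / 29751.55 = 108.32 mm
ȳ = 2237666.67 / 29751.55 = 75.21 mm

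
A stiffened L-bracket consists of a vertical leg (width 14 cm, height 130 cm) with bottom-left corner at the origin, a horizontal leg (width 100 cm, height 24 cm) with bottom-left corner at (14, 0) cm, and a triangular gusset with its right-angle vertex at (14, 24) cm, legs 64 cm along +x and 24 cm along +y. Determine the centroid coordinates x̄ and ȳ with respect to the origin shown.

vertical leg: A = 14 × 130 = 1820.00, centroid at (7.00, 65.00).
horizontal leg: A = 100 × 24 = 2400.00, centroid at (64.00, 12.00).
gusset: A = ½·64·24 = 768.00, centroid at (35.33, 32.00).
ΣA = 4988.00 cm²
ΣAx̄ = (1820.00)(7.00) + (2400.00)(64.00) + (768.00)(35.33) = 193476.00 cm³
ΣAȳ = (1820.00)(65.00) + (2400.00)(12.00) + (768.00)(32.00) = 171676.00 cm³
x̄ = 193476.00 / 4988.00 = 38.79 cm
ȳ = 171676.00 / 4988.00 = 34.42 cm

x̄ = 38.79 cm, ȳ = 34.42 cm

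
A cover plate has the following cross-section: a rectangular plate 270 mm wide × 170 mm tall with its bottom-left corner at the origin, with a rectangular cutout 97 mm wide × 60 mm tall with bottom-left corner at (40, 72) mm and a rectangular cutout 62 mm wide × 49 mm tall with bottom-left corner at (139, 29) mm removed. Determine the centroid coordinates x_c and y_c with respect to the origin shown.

plate: A = 270 × 170 = 45900.00, centroid at (135.00, 85.00).
hole 1: A = −(97 × 60) = -5820.00, centroid at (88.50, 102.00).
hole 2: A = −(62 × 49) = -3038.00, centroid at (170.00, 53.50).
ΣA = 37042.00 mm², ΣAx_c = 5164970.00 mm³, ΣAy_c = 3145327.00 mm³.
x_c = 5164970.00/37042.00 = 139.44 mm; y_c = 3145327.00/37042.00 = 84.91 mm.

x_c = 139.44 mm, y_c = 84.91 mm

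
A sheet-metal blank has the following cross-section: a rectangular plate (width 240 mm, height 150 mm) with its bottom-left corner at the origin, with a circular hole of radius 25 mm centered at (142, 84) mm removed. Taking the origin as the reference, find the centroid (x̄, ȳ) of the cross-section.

Part | A | x̄ᵢ | ȳᵢ | A·x̄ᵢ | A·ȳᵢ
plate | 36000.00 | 120.00 | 75.00 | 4320000.00 | 2700000.00
hole | -1963.50 | 142.00 | 84.00 | -278816.35 | -164933.61
Σ | 34036.50 |  |  | 4041183.65 | 2535066.39
x̄ = 4041183.65 / 34036.50 = 118.73 mm
ȳ = 2535066.39 / 34036.50 = 74.48 mm

x̄ = 118.73 mm, ȳ = 74.48 mm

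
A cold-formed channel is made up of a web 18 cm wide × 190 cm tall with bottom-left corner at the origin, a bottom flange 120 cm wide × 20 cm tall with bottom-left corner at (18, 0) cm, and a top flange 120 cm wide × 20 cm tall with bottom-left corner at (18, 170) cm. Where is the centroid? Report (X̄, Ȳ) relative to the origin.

X̄ = 49.29 cm, Ȳ = 95.00 cm

web: A = 18 × 190 = 3420.00, centroid at (9.00, 95.00).
bottom flange: A = 120 × 20 = 2400.00, centroid at (78.00, 10.00).
top flange: A = 120 × 20 = 2400.00, centroid at (78.00, 180.00).
ΣA = 8220.00 cm²
ΣAX̄ = (3420.00)(9.00) + (2400.00)(78.00) + (2400.00)(78.00) = 405180.00 cm³
ΣAȲ = (3420.00)(95.00) + (2400.00)(10.00) + (2400.00)(180.00) = 780900.00 cm³
X̄ = 405180.00 / 8220.00 = 49.29 cm
Ȳ = 780900.00 / 8220.00 = 95.00 cm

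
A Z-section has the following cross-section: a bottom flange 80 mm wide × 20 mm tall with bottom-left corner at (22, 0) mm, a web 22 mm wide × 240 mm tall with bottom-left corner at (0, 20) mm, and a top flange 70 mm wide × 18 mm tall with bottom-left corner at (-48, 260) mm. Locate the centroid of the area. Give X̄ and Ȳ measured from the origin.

bottom flange: A = 80 × 20 = 1600.00, centroid at (62.00, 10.00).
web: A = 22 × 240 = 5280.00, centroid at (11.00, 140.00).
top flange: A = 70 × 18 = 1260.00, centroid at (-13.00, 269.00).
ΣA = 8140.00 mm², ΣAX̄ = 140900.00 mm³, ΣAȲ = 1094140.00 mm³.
X̄ = 140900.00/8140.00 = 17.31 mm; Ȳ = 1094140.00/8140.00 = 134.42 mm.

X̄ = 17.31 mm, Ȳ = 134.42 mm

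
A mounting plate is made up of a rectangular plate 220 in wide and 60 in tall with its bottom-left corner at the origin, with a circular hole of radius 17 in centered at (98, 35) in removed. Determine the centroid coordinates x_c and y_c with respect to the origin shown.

Part | A | x̄ᵢ | ȳᵢ | A·x̄ᵢ | A·ȳᵢ
plate | 13200.00 | 110.00 | 30.00 | 1452000.00 | 396000.00
hole | -907.92 | 98.00 | 35.00 | -88976.19 | -31777.21
Σ | 12292.08 |  |  | 1363023.81 | 364222.79
x_c = 1363023.81 / 12292.08 = 110.89 in
y_c = 364222.79 / 12292.08 = 29.63 in

x_c = 110.89 in, y_c = 29.63 in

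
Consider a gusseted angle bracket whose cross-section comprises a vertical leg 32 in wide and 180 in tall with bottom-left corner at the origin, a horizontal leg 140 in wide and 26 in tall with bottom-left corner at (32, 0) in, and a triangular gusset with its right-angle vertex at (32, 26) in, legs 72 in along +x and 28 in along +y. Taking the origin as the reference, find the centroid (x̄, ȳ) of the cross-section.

vertical leg: A = 32 × 180 = 5760.00, centroid at (16.00, 90.00).
horizontal leg: A = 140 × 26 = 3640.00, centroid at (102.00, 13.00).
gusset: A = ½·72·28 = 1008.00, centroid at (56.00, 35.33).
ΣA = 10408.00 in²
ΣAx̄ = (5760.00)(16.00) + (3640.00)(102.00) + (1008.00)(56.00) = 519888.00 in³
ΣAȳ = (5760.00)(90.00) + (3640.00)(13.00) + (1008.00)(35.33) = 601336.00 in³
x̄ = 519888.00 / 10408.00 = 49.95 in
ȳ = 601336.00 / 10408.00 = 57.78 in

x̄ = 49.95 in, ȳ = 57.78 in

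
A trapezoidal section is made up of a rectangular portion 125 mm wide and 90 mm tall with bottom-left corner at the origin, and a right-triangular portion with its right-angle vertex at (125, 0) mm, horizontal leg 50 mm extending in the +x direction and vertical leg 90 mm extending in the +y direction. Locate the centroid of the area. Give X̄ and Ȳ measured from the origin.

rectangular portion: A = 125 × 90 = 11250.00, centroid at (62.50, 45.00).
triangular portion: A = ½·50·90 = 2250.00, centroid at (141.67, 30.00).
ΣA = 13500.00 mm²
ΣAX̄ = (11250.00)(62.50) + (2250.00)(141.67) = 1021875.00 mm³
ΣAȲ = (11250.00)(45.00) + (2250.00)(30.00) = 573750.00 mm³
X̄ = 1021875.00 / 13500.00 = 75.69 mm
Ȳ = 573750.00 / 13500.00 = 42.50 mm

X̄ = 75.69 mm, Ȳ = 42.50 mm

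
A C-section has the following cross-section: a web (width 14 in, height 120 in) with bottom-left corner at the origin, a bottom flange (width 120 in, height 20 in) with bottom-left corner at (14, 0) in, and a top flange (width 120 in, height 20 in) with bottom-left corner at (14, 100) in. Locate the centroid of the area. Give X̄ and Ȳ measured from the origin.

Part | A | x̄ᵢ | ȳᵢ | A·x̄ᵢ | A·ȳᵢ
web | 1680.00 | 7.00 | 60.00 | 11760.00 | 100800.00
bottom flange | 2400.00 | 74.00 | 10.00 | 177600.00 | 24000.00
top flange | 2400.00 | 74.00 | 110.00 | 177600.00 | 264000.00
Σ | 6480.00 |  |  | 366960.00 | 388800.00
X̄ = 366960.00 / 6480.00 = 56.63 in
Ȳ = 388800.00 / 6480.00 = 60.00 in

X̄ = 56.63 in, Ȳ = 60.00 in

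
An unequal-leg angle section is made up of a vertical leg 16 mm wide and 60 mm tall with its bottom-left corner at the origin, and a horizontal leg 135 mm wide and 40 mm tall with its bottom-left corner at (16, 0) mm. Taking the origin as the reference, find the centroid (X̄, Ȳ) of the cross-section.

X̄ = 72.10 mm, Ȳ = 21.51 mm

vertical leg: A = 16 × 60 = 960.00, centroid at (8.00, 30.00).
horizontal leg: A = 135 × 40 = 5400.00, centroid at (83.50, 20.00).
ΣA = 6360.00 mm²
ΣAX̄ = (960.00)(8.00) + (5400.00)(83.50) = 458580.00 mm³
ΣAȲ = (960.00)(30.00) + (5400.00)(20.00) = 136800.00 mm³
X̄ = 458580.00 / 6360.00 = 72.10 mm
Ȳ = 136800.00 / 6360.00 = 21.51 mm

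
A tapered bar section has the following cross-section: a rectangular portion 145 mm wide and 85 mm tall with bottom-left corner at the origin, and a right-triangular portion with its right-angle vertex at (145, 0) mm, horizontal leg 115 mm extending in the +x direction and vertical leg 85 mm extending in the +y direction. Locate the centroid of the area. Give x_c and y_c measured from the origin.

x_c = 103.97 mm, y_c = 38.48 mm

rectangular portion: A = 145 × 85 = 12325.00, centroid at (72.50, 42.50).
triangular portion: A = ½·115·85 = 4887.50, centroid at (183.33, 28.33).
ΣA = 17212.50 mm², ΣAx_c = 1789604.17 mm³, ΣAy_c = 662291.67 mm³.
x_c = 1789604.17/17212.50 = 103.97 mm; y_c = 662291.67/17212.50 = 38.48 mm.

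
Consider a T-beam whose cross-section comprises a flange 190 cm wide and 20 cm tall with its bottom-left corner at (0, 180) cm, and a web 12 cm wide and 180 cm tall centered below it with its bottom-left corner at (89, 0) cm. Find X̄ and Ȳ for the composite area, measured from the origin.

X̄ = 95.00 cm, Ȳ = 153.76 cm

Part | A | x̄ᵢ | ȳᵢ | A·x̄ᵢ | A·ȳᵢ
web | 2160.00 | 95.00 | 90.00 | 205200.00 | 194400.00
flange | 3800.00 | 95.00 | 190.00 | 361000.00 | 722000.00
Σ | 5960.00 |  |  | 566200.00 | 916400.00
X̄ = 566200.00 / 5960.00 = 95.00 cm
Ȳ = 916400.00 / 5960.00 = 153.76 cm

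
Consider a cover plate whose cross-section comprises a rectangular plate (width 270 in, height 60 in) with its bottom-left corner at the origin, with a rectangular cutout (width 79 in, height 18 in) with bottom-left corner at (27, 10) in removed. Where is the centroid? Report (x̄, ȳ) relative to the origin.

Part | A | x̄ᵢ | ȳᵢ | A·x̄ᵢ | A·ȳᵢ
plate | 16200.00 | 135.00 | 30.00 | 2187000.00 | 486000.00
hole | -1422.00 | 66.50 | 19.00 | -94563.00 | -27018.00
Σ | 14778.00 |  |  | 2092437.00 | 458982.00
x̄ = 2092437.00 / 14778.00 = 141.59 in
ȳ = 458982.00 / 14778.00 = 31.06 in

x̄ = 141.59 in, ȳ = 31.06 in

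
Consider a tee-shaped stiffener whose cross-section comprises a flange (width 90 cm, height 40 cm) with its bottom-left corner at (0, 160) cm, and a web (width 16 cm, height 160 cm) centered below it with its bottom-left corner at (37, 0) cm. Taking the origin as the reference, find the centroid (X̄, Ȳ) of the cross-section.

X̄ = 45.00 cm, Ȳ = 138.44 cm

Part | A | x̄ᵢ | ȳᵢ | A·x̄ᵢ | A·ȳᵢ
web | 2560.00 | 45.00 | 80.00 | 115200.00 | 204800.00
flange | 3600.00 | 45.00 | 180.00 | 162000.00 | 648000.00
Σ | 6160.00 |  |  | 277200.00 | 852800.00
X̄ = 277200.00 / 6160.00 = 45.00 cm
Ȳ = 852800.00 / 6160.00 = 138.44 cm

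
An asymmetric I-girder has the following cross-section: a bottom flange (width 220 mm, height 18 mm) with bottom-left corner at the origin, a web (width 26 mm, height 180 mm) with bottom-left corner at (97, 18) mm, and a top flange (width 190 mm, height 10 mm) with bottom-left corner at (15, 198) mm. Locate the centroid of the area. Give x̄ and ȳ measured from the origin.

x̄ = 110.00 mm, ȳ = 87.93 mm

bottom flange: A = 220 × 18 = 3960.00, centroid at (110.00, 9.00).
web: A = 26 × 180 = 4680.00, centroid at (110.00, 108.00).
top flange: A = 190 × 10 = 1900.00, centroid at (110.00, 203.00).
ΣA = 10540.00 mm², ΣAx̄ = 1159400.00 mm³, ΣAȳ = 926780.00 mm³.
x̄ = 1159400.00/10540.00 = 110.00 mm; ȳ = 926780.00/10540.00 = 87.93 mm.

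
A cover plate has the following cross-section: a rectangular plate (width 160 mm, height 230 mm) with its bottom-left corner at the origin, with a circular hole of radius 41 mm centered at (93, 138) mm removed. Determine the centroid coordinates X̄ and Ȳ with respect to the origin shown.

X̄ = 77.82 mm, Ȳ = 111.15 mm

plate: A = 160 × 230 = 36800.00, centroid at (80.00, 115.00).
hole: A = −π·41² = -5281.02, centroid at (93.00, 138.00).
ΣA = 31518.98 mm², ΣAX̄ = 2452865.40 mm³, ΣAȲ = 3503219.62 mm³.
X̄ = 2452865.40/31518.98 = 77.82 mm; Ȳ = 3503219.62/31518.98 = 111.15 mm.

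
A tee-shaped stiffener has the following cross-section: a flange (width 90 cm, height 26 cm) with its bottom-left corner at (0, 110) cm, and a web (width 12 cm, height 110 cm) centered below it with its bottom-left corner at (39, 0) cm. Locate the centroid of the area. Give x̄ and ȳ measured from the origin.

x̄ = 45.00 cm, ȳ = 98.48 cm

Part | A | x̄ᵢ | ȳᵢ | A·x̄ᵢ | A·ȳᵢ
web | 1320.00 | 45.00 | 55.00 | 59400.00 | 72600.00
flange | 2340.00 | 45.00 | 123.00 | 105300.00 | 287820.00
Σ | 3660.00 |  |  | 164700.00 | 360420.00
x̄ = 164700.00 / 3660.00 = 45.00 cm
ȳ = 360420.00 / 3660.00 = 98.48 cm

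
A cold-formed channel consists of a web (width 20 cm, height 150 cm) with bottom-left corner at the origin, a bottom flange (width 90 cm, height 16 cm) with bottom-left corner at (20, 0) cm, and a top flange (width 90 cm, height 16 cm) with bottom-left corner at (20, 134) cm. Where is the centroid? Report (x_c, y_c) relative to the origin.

x_c = 36.94 cm, y_c = 75.00 cm

web: A = 20 × 150 = 3000.00, centroid at (10.00, 75.00).
bottom flange: A = 90 × 16 = 1440.00, centroid at (65.00, 8.00).
top flange: A = 90 × 16 = 1440.00, centroid at (65.00, 142.00).
ΣA = 5880.00 cm²
ΣAx_c = (3000.00)(10.00) + (1440.00)(65.00) + (1440.00)(65.00) = 217200.00 cm³
ΣAy_c = (3000.00)(75.00) + (1440.00)(8.00) + (1440.00)(142.00) = 441000.00 cm³
x_c = 217200.00 / 5880.00 = 36.94 cm
y_c = 441000.00 / 5880.00 = 75.00 cm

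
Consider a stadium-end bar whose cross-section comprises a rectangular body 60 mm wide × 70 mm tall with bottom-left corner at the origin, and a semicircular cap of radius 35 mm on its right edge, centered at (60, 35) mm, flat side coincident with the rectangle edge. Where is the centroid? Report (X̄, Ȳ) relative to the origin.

X̄ = 44.09 mm, Ȳ = 35.00 mm

rectangular body: A = 60 × 70 = 4200.00, centroid at (30.00, 35.00).
semicircular end: A = ½π·35² = 1924.23, centroid at (74.85, 35.00).
ΣA = 6124.23 mm²
ΣAX̄ = (4200.00)(30.00) + (1924.23)(74.85) = 270036.86 mm³
ΣAȲ = (4200.00)(35.00) + (1924.23)(35.00) = 214347.89 mm³
X̄ = 270036.86 / 6124.23 = 44.09 mm
Ȳ = 214347.89 / 6124.23 = 35.00 mm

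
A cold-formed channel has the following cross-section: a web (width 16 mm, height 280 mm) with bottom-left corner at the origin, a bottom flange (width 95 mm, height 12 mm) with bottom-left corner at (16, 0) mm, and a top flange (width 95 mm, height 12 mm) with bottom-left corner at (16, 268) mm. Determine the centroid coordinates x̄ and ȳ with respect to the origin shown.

web: A = 16 × 280 = 4480.00, centroid at (8.00, 140.00).
bottom flange: A = 95 × 12 = 1140.00, centroid at (63.50, 6.00).
top flange: A = 95 × 12 = 1140.00, centroid at (63.50, 274.00).
ΣA = 6760.00 mm²
ΣAx̄ = (4480.00)(8.00) + (1140.00)(63.50) + (1140.00)(63.50) = 180620.00 mm³
ΣAȳ = (4480.00)(140.00) + (1140.00)(6.00) + (1140.00)(274.00) = 946400.00 mm³
x̄ = 180620.00 / 6760.00 = 26.72 mm
ȳ = 946400.00 / 6760.00 = 140.00 mm

x̄ = 26.72 mm, ȳ = 140.00 mm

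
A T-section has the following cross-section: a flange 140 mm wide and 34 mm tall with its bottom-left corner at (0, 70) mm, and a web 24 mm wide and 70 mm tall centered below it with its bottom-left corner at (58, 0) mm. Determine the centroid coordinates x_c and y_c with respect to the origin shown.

x_c = 70.00 mm, y_c = 73.43 mm

web: A = 24 × 70 = 1680.00, centroid at (70.00, 35.00).
flange: A = 140 × 34 = 4760.00, centroid at (70.00, 87.00).
ΣA = 6440.00 mm²
ΣAx_c = (1680.00)(70.00) + (4760.00)(70.00) = 450800.00 mm³
ΣAy_c = (1680.00)(35.00) + (4760.00)(87.00) = 472920.00 mm³
x_c = 450800.00 / 6440.00 = 70.00 mm
y_c = 472920.00 / 6440.00 = 73.43 mm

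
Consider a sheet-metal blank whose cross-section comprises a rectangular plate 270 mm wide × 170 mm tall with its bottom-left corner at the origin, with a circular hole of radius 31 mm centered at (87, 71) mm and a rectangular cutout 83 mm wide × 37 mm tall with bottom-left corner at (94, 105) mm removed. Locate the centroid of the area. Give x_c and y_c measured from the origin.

plate: A = 270 × 170 = 45900.00, centroid at (135.00, 85.00).
hole 1: A = −π·31² = -3019.07, centroid at (87.00, 71.00).
hole 2: A = −(83 × 37) = -3071.00, centroid at (135.50, 123.50).
ΣA = 39809.93 mm²
ΣAx_c = (45900.00)(135.00) + (-3019.07)(87.00) + (-3071.00)(135.50) = 5517720.36 mm³
ΣAy_c = (45900.00)(85.00) + (-3019.07)(71.00) + (-3071.00)(123.50) = 3307877.49 mm³
x_c = 5517720.36 / 39809.93 = 138.60 mm
y_c = 3307877.49 / 39809.93 = 83.09 mm

x_c = 138.60 mm, y_c = 83.09 mm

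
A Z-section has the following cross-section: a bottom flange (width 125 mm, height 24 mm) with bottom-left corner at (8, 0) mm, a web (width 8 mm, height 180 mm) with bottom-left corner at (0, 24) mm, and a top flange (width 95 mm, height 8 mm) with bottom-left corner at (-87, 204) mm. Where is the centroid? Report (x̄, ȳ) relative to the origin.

x̄ = 36.01 mm, ȳ = 68.89 mm

bottom flange: A = 125 × 24 = 3000.00, centroid at (70.50, 12.00).
web: A = 8 × 180 = 1440.00, centroid at (4.00, 114.00).
top flange: A = 95 × 8 = 760.00, centroid at (-39.50, 208.00).
ΣA = 5200.00 mm², ΣAx̄ = 187240.00 mm³, ΣAȳ = 358240.00 mm³.
x̄ = 187240.00/5200.00 = 36.01 mm; ȳ = 358240.00/5200.00 = 68.89 mm.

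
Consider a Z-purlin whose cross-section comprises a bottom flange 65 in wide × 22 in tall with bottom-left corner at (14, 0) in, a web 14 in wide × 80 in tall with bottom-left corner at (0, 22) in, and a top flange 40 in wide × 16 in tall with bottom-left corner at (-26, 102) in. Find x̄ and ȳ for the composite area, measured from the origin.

bottom flange: A = 65 × 22 = 1430.00, centroid at (46.50, 11.00).
web: A = 14 × 80 = 1120.00, centroid at (7.00, 62.00).
top flange: A = 40 × 16 = 640.00, centroid at (-6.00, 110.00).
ΣA = 3190.00 in²
ΣAx̄ = (1430.00)(46.50) + (1120.00)(7.00) + (640.00)(-6.00) = 70495.00 in³
ΣAȳ = (1430.00)(11.00) + (1120.00)(62.00) + (640.00)(110.00) = 155570.00 in³
x̄ = 70495.00 / 3190.00 = 22.10 in
ȳ = 155570.00 / 3190.00 = 48.77 in

x̄ = 22.10 in, ȳ = 48.77 in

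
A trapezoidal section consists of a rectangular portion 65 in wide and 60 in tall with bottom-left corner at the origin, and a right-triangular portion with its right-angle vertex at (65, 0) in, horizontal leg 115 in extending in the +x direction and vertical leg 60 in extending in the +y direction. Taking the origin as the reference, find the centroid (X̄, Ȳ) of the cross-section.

X̄ = 65.75 in, Ȳ = 25.31 in

rectangular portion: A = 65 × 60 = 3900.00, centroid at (32.50, 30.00).
triangular portion: A = ½·115·60 = 3450.00, centroid at (103.33, 20.00).
ΣA = 7350.00 in², ΣAX̄ = 483250.00 in³, ΣAȲ = 186000.00 in³.
X̄ = 483250.00/7350.00 = 65.75 in; Ȳ = 186000.00/7350.00 = 25.31 in.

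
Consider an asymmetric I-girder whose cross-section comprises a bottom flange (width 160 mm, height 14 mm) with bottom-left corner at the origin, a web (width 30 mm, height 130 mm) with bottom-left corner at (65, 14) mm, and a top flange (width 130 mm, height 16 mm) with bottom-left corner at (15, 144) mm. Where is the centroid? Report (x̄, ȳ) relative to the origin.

x̄ = 80.00 mm, ȳ = 77.85 mm

Part | A | x̄ᵢ | ȳᵢ | A·x̄ᵢ | A·ȳᵢ
bottom flange | 2240.00 | 80.00 | 7.00 | 179200.00 | 15680.00
web | 3900.00 | 80.00 | 79.00 | 312000.00 | 308100.00
top flange | 2080.00 | 80.00 | 152.00 | 166400.00 | 316160.00
Σ | 8220.00 |  |  | 657600.00 | 639940.00
x̄ = 657600.00 / 8220.00 = 80.00 mm
ȳ = 639940.00 / 8220.00 = 77.85 mm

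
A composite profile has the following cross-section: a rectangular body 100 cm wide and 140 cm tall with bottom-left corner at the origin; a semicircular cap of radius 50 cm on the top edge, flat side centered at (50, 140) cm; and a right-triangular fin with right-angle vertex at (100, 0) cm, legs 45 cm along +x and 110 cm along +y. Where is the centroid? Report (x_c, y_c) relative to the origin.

x_c = 57.89 cm, y_c = 83.51 cm

rectangular body: A = 100 × 140 = 14000.00, centroid at (50.00, 70.00).
semicircular top: A = ½π·50² = 3926.99, centroid at (50.00, 161.22).
triangular fin: A = ½·45·110 = 2475.00, centroid at (115.00, 36.67).
ΣA = 20401.99 cm², ΣAx_c = 1180974.54 cm³, ΣAy_c = 1703862.05 cm³.
x_c = 1180974.54/20401.99 = 57.89 cm; y_c = 1703862.05/20401.99 = 83.51 cm.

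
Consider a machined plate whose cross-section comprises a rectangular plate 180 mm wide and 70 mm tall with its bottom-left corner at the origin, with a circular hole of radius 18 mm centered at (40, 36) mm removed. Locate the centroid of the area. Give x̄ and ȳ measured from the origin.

plate: A = 180 × 70 = 12600.00, centroid at (90.00, 35.00).
hole: A = −π·18² = -1017.88, centroid at (40.00, 36.00).
ΣA = 11582.12 mm², ΣAx̄ = 1093284.96 mm³, ΣAȳ = 404356.46 mm³.
x̄ = 1093284.96/11582.12 = 94.39 mm; ȳ = 404356.46/11582.12 = 34.91 mm.

x̄ = 94.39 mm, ȳ = 34.91 mm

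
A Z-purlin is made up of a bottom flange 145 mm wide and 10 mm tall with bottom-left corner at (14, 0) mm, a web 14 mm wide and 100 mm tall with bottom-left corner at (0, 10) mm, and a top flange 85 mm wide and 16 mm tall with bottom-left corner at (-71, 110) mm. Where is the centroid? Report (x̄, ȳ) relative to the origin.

bottom flange: A = 145 × 10 = 1450.00, centroid at (86.50, 5.00).
web: A = 14 × 100 = 1400.00, centroid at (7.00, 60.00).
top flange: A = 85 × 16 = 1360.00, centroid at (-28.50, 118.00).
ΣA = 4210.00 mm²
ΣAx̄ = (1450.00)(86.50) + (1400.00)(7.00) + (1360.00)(-28.50) = 96465.00 mm³
ΣAȳ = (1450.00)(5.00) + (1400.00)(60.00) + (1360.00)(118.00) = 251730.00 mm³
x̄ = 96465.00 / 4210.00 = 22.91 mm
ȳ = 251730.00 / 4210.00 = 59.79 mm

x̄ = 22.91 mm, ȳ = 59.79 mm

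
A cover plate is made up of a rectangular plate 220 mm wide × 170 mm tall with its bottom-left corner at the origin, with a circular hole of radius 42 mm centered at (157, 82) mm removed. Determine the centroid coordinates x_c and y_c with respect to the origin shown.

x_c = 101.82 mm, y_c = 85.52 mm

plate: A = 220 × 170 = 37400.00, centroid at (110.00, 85.00).
hole: A = −π·42² = -5541.77, centroid at (157.00, 82.00).
ΣA = 31858.23 mm², ΣAx_c = 3243942.20 mm³, ΣAy_c = 2724574.91 mm³.
x_c = 3243942.20/31858.23 = 101.82 mm; y_c = 2724574.91/31858.23 = 85.52 mm.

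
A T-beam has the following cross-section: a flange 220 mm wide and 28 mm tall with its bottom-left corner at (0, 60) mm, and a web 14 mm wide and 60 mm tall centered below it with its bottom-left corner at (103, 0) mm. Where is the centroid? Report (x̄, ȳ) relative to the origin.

x̄ = 110.00 mm, ȳ = 68.72 mm

web: A = 14 × 60 = 840.00, centroid at (110.00, 30.00).
flange: A = 220 × 28 = 6160.00, centroid at (110.00, 74.00).
ΣA = 7000.00 mm²
ΣAx̄ = (840.00)(110.00) + (6160.00)(110.00) = 770000.00 mm³
ΣAȳ = (840.00)(30.00) + (6160.00)(74.00) = 481040.00 mm³
x̄ = 770000.00 / 7000.00 = 110.00 mm
ȳ = 481040.00 / 7000.00 = 68.72 mm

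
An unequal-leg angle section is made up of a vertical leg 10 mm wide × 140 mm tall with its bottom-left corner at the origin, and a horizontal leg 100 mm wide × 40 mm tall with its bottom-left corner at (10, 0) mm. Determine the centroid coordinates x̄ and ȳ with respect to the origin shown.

x̄ = 45.74 mm, ȳ = 32.96 mm

vertical leg: A = 10 × 140 = 1400.00, centroid at (5.00, 70.00).
horizontal leg: A = 100 × 40 = 4000.00, centroid at (60.00, 20.00).
ΣA = 5400.00 mm², ΣAx̄ = 247000.00 mm³, ΣAȳ = 178000.00 mm³.
x̄ = 247000.00/5400.00 = 45.74 mm; ȳ = 178000.00/5400.00 = 32.96 mm.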